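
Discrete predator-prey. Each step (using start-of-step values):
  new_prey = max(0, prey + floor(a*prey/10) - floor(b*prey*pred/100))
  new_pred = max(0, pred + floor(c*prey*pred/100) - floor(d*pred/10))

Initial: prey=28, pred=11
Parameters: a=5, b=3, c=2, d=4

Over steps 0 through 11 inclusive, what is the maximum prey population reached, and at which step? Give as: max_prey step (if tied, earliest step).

Step 1: prey: 28+14-9=33; pred: 11+6-4=13
Step 2: prey: 33+16-12=37; pred: 13+8-5=16
Step 3: prey: 37+18-17=38; pred: 16+11-6=21
Step 4: prey: 38+19-23=34; pred: 21+15-8=28
Step 5: prey: 34+17-28=23; pred: 28+19-11=36
Step 6: prey: 23+11-24=10; pred: 36+16-14=38
Step 7: prey: 10+5-11=4; pred: 38+7-15=30
Step 8: prey: 4+2-3=3; pred: 30+2-12=20
Step 9: prey: 3+1-1=3; pred: 20+1-8=13
Step 10: prey: 3+1-1=3; pred: 13+0-5=8
Step 11: prey: 3+1-0=4; pred: 8+0-3=5
Max prey = 38 at step 3

Answer: 38 3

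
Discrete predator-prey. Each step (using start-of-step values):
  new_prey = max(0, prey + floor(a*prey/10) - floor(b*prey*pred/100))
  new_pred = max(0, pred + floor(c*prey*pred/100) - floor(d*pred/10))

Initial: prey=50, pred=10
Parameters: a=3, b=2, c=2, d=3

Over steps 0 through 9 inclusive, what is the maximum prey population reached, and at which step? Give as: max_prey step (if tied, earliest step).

Step 1: prey: 50+15-10=55; pred: 10+10-3=17
Step 2: prey: 55+16-18=53; pred: 17+18-5=30
Step 3: prey: 53+15-31=37; pred: 30+31-9=52
Step 4: prey: 37+11-38=10; pred: 52+38-15=75
Step 5: prey: 10+3-15=0; pred: 75+15-22=68
Step 6: prey: 0+0-0=0; pred: 68+0-20=48
Step 7: prey: 0+0-0=0; pred: 48+0-14=34
Step 8: prey: 0+0-0=0; pred: 34+0-10=24
Step 9: prey: 0+0-0=0; pred: 24+0-7=17
Max prey = 55 at step 1

Answer: 55 1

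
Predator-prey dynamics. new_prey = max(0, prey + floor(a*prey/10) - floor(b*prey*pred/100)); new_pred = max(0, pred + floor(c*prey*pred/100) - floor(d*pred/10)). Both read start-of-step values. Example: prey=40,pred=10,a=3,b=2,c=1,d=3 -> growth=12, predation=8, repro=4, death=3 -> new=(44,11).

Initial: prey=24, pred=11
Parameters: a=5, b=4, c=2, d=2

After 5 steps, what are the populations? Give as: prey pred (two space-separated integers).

Answer: 3 29

Derivation:
Step 1: prey: 24+12-10=26; pred: 11+5-2=14
Step 2: prey: 26+13-14=25; pred: 14+7-2=19
Step 3: prey: 25+12-19=18; pred: 19+9-3=25
Step 4: prey: 18+9-18=9; pred: 25+9-5=29
Step 5: prey: 9+4-10=3; pred: 29+5-5=29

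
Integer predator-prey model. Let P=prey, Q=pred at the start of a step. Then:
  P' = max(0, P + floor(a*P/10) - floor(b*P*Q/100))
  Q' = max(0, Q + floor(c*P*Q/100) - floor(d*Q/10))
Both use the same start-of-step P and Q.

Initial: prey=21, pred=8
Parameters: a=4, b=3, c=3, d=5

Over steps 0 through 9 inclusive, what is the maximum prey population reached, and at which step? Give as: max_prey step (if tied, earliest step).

Step 1: prey: 21+8-5=24; pred: 8+5-4=9
Step 2: prey: 24+9-6=27; pred: 9+6-4=11
Step 3: prey: 27+10-8=29; pred: 11+8-5=14
Step 4: prey: 29+11-12=28; pred: 14+12-7=19
Step 5: prey: 28+11-15=24; pred: 19+15-9=25
Step 6: prey: 24+9-18=15; pred: 25+18-12=31
Step 7: prey: 15+6-13=8; pred: 31+13-15=29
Step 8: prey: 8+3-6=5; pred: 29+6-14=21
Step 9: prey: 5+2-3=4; pred: 21+3-10=14
Max prey = 29 at step 3

Answer: 29 3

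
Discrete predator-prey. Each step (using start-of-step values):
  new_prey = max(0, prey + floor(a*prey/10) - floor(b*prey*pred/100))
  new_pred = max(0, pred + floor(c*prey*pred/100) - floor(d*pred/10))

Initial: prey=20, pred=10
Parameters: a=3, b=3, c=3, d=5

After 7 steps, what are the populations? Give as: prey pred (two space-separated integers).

Answer: 11 12

Derivation:
Step 1: prey: 20+6-6=20; pred: 10+6-5=11
Step 2: prey: 20+6-6=20; pred: 11+6-5=12
Step 3: prey: 20+6-7=19; pred: 12+7-6=13
Step 4: prey: 19+5-7=17; pred: 13+7-6=14
Step 5: prey: 17+5-7=15; pred: 14+7-7=14
Step 6: prey: 15+4-6=13; pred: 14+6-7=13
Step 7: prey: 13+3-5=11; pred: 13+5-6=12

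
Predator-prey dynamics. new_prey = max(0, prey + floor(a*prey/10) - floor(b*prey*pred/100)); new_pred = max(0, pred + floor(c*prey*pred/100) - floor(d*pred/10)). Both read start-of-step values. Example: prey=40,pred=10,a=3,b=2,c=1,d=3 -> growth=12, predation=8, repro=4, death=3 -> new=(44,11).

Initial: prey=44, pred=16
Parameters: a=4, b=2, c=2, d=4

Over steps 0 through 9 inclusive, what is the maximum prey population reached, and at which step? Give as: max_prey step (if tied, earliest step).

Step 1: prey: 44+17-14=47; pred: 16+14-6=24
Step 2: prey: 47+18-22=43; pred: 24+22-9=37
Step 3: prey: 43+17-31=29; pred: 37+31-14=54
Step 4: prey: 29+11-31=9; pred: 54+31-21=64
Step 5: prey: 9+3-11=1; pred: 64+11-25=50
Step 6: prey: 1+0-1=0; pred: 50+1-20=31
Step 7: prey: 0+0-0=0; pred: 31+0-12=19
Step 8: prey: 0+0-0=0; pred: 19+0-7=12
Step 9: prey: 0+0-0=0; pred: 12+0-4=8
Max prey = 47 at step 1

Answer: 47 1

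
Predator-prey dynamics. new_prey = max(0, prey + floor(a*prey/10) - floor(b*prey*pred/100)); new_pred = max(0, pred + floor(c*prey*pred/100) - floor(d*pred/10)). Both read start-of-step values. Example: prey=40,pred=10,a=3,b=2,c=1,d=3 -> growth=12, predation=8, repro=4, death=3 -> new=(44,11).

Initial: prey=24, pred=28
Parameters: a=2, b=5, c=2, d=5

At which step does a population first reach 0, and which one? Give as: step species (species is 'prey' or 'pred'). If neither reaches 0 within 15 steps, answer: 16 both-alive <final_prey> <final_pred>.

Answer: 1 prey

Derivation:
Step 1: prey: 24+4-33=0; pred: 28+13-14=27
First extinction: prey at step 1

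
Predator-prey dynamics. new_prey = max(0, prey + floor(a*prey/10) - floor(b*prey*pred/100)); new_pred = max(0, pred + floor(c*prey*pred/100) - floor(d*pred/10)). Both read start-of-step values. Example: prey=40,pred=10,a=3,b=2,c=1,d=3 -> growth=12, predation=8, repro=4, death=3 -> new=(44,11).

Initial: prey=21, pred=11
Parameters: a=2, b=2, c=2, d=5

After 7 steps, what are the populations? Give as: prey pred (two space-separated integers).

Step 1: prey: 21+4-4=21; pred: 11+4-5=10
Step 2: prey: 21+4-4=21; pred: 10+4-5=9
Step 3: prey: 21+4-3=22; pred: 9+3-4=8
Step 4: prey: 22+4-3=23; pred: 8+3-4=7
Step 5: prey: 23+4-3=24; pred: 7+3-3=7
Step 6: prey: 24+4-3=25; pred: 7+3-3=7
Step 7: prey: 25+5-3=27; pred: 7+3-3=7

Answer: 27 7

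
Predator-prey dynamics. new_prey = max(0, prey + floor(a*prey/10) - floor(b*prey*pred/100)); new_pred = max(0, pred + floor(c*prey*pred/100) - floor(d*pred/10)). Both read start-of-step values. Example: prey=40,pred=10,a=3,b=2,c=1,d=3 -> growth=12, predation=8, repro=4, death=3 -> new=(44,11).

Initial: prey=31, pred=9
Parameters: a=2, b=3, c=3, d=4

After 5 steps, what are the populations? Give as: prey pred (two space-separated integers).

Step 1: prey: 31+6-8=29; pred: 9+8-3=14
Step 2: prey: 29+5-12=22; pred: 14+12-5=21
Step 3: prey: 22+4-13=13; pred: 21+13-8=26
Step 4: prey: 13+2-10=5; pred: 26+10-10=26
Step 5: prey: 5+1-3=3; pred: 26+3-10=19

Answer: 3 19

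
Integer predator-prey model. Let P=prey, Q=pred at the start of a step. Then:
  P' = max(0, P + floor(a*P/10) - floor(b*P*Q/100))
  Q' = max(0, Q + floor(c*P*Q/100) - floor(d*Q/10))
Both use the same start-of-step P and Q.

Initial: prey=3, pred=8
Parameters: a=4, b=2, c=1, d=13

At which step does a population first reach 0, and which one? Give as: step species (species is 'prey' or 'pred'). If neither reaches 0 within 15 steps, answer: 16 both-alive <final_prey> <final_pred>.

Step 1: prey: 3+1-0=4; pred: 8+0-10=0
First extinction: pred at step 1

Answer: 1 pred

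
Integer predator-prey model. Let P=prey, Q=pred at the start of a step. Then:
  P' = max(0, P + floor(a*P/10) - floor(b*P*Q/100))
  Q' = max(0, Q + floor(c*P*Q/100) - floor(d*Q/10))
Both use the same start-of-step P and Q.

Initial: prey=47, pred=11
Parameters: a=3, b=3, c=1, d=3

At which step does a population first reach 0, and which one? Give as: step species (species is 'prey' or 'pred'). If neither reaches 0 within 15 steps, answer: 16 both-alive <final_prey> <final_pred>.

Answer: 16 both-alive 27 3

Derivation:
Step 1: prey: 47+14-15=46; pred: 11+5-3=13
Step 2: prey: 46+13-17=42; pred: 13+5-3=15
Step 3: prey: 42+12-18=36; pred: 15+6-4=17
Step 4: prey: 36+10-18=28; pred: 17+6-5=18
Step 5: prey: 28+8-15=21; pred: 18+5-5=18
Step 6: prey: 21+6-11=16; pred: 18+3-5=16
Step 7: prey: 16+4-7=13; pred: 16+2-4=14
Step 8: prey: 13+3-5=11; pred: 14+1-4=11
Step 9: prey: 11+3-3=11; pred: 11+1-3=9
Step 10: prey: 11+3-2=12; pred: 9+0-2=7
Step 11: prey: 12+3-2=13; pred: 7+0-2=5
Step 12: prey: 13+3-1=15; pred: 5+0-1=4
Step 13: prey: 15+4-1=18; pred: 4+0-1=3
Step 14: prey: 18+5-1=22; pred: 3+0-0=3
Step 15: prey: 22+6-1=27; pred: 3+0-0=3
No extinction within 15 steps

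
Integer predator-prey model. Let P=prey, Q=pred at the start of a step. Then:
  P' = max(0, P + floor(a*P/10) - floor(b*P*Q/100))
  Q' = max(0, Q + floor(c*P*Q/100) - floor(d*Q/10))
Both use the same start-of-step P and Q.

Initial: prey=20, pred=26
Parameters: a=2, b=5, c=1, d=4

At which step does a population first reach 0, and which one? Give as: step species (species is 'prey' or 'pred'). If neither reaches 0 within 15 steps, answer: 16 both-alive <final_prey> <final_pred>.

Answer: 1 prey

Derivation:
Step 1: prey: 20+4-26=0; pred: 26+5-10=21
First extinction: prey at step 1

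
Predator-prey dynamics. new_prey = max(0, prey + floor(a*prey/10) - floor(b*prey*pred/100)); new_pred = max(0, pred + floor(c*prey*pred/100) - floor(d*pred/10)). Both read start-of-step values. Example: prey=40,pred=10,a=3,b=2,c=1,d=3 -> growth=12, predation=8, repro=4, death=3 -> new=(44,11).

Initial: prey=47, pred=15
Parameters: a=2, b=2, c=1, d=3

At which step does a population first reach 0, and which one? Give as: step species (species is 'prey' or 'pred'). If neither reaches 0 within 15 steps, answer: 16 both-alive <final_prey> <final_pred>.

Step 1: prey: 47+9-14=42; pred: 15+7-4=18
Step 2: prey: 42+8-15=35; pred: 18+7-5=20
Step 3: prey: 35+7-14=28; pred: 20+7-6=21
Step 4: prey: 28+5-11=22; pred: 21+5-6=20
Step 5: prey: 22+4-8=18; pred: 20+4-6=18
Step 6: prey: 18+3-6=15; pred: 18+3-5=16
Step 7: prey: 15+3-4=14; pred: 16+2-4=14
Step 8: prey: 14+2-3=13; pred: 14+1-4=11
Step 9: prey: 13+2-2=13; pred: 11+1-3=9
Step 10: prey: 13+2-2=13; pred: 9+1-2=8
Step 11: prey: 13+2-2=13; pred: 8+1-2=7
Step 12: prey: 13+2-1=14; pred: 7+0-2=5
Step 13: prey: 14+2-1=15; pred: 5+0-1=4
Step 14: prey: 15+3-1=17; pred: 4+0-1=3
Step 15: prey: 17+3-1=19; pred: 3+0-0=3
No extinction within 15 steps

Answer: 16 both-alive 19 3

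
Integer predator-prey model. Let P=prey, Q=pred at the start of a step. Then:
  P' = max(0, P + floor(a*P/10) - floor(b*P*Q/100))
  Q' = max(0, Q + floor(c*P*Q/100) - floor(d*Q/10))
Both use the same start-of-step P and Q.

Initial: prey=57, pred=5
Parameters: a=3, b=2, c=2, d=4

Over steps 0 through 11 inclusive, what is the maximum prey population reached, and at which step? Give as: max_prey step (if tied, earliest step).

Answer: 78 2

Derivation:
Step 1: prey: 57+17-5=69; pred: 5+5-2=8
Step 2: prey: 69+20-11=78; pred: 8+11-3=16
Step 3: prey: 78+23-24=77; pred: 16+24-6=34
Step 4: prey: 77+23-52=48; pred: 34+52-13=73
Step 5: prey: 48+14-70=0; pred: 73+70-29=114
Step 6: prey: 0+0-0=0; pred: 114+0-45=69
Step 7: prey: 0+0-0=0; pred: 69+0-27=42
Step 8: prey: 0+0-0=0; pred: 42+0-16=26
Step 9: prey: 0+0-0=0; pred: 26+0-10=16
Step 10: prey: 0+0-0=0; pred: 16+0-6=10
Step 11: prey: 0+0-0=0; pred: 10+0-4=6
Max prey = 78 at step 2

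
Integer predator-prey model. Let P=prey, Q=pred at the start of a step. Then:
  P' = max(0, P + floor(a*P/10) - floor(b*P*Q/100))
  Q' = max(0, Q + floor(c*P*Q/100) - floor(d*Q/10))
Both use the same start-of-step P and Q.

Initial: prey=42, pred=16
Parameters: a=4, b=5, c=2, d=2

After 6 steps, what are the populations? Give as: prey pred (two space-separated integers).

Step 1: prey: 42+16-33=25; pred: 16+13-3=26
Step 2: prey: 25+10-32=3; pred: 26+13-5=34
Step 3: prey: 3+1-5=0; pred: 34+2-6=30
Step 4: prey: 0+0-0=0; pred: 30+0-6=24
Step 5: prey: 0+0-0=0; pred: 24+0-4=20
Step 6: prey: 0+0-0=0; pred: 20+0-4=16

Answer: 0 16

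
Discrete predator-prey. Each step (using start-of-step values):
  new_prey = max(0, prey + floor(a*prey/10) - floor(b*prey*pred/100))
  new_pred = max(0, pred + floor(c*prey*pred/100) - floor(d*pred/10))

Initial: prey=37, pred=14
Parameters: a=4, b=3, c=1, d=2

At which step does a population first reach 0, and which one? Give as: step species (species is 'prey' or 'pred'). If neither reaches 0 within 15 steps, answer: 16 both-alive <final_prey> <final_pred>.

Step 1: prey: 37+14-15=36; pred: 14+5-2=17
Step 2: prey: 36+14-18=32; pred: 17+6-3=20
Step 3: prey: 32+12-19=25; pred: 20+6-4=22
Step 4: prey: 25+10-16=19; pred: 22+5-4=23
Step 5: prey: 19+7-13=13; pred: 23+4-4=23
Step 6: prey: 13+5-8=10; pred: 23+2-4=21
Step 7: prey: 10+4-6=8; pred: 21+2-4=19
Step 8: prey: 8+3-4=7; pred: 19+1-3=17
Step 9: prey: 7+2-3=6; pred: 17+1-3=15
Step 10: prey: 6+2-2=6; pred: 15+0-3=12
Step 11: prey: 6+2-2=6; pred: 12+0-2=10
Step 12: prey: 6+2-1=7; pred: 10+0-2=8
Step 13: prey: 7+2-1=8; pred: 8+0-1=7
Step 14: prey: 8+3-1=10; pred: 7+0-1=6
Step 15: prey: 10+4-1=13; pred: 6+0-1=5
No extinction within 15 steps

Answer: 16 both-alive 13 5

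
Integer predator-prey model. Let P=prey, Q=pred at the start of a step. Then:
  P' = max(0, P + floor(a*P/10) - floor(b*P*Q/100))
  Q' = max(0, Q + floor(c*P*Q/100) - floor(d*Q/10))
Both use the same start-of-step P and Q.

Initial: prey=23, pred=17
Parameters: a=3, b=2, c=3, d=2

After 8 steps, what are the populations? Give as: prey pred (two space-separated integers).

Answer: 1 27

Derivation:
Step 1: prey: 23+6-7=22; pred: 17+11-3=25
Step 2: prey: 22+6-11=17; pred: 25+16-5=36
Step 3: prey: 17+5-12=10; pred: 36+18-7=47
Step 4: prey: 10+3-9=4; pred: 47+14-9=52
Step 5: prey: 4+1-4=1; pred: 52+6-10=48
Step 6: prey: 1+0-0=1; pred: 48+1-9=40
Step 7: prey: 1+0-0=1; pred: 40+1-8=33
Step 8: prey: 1+0-0=1; pred: 33+0-6=27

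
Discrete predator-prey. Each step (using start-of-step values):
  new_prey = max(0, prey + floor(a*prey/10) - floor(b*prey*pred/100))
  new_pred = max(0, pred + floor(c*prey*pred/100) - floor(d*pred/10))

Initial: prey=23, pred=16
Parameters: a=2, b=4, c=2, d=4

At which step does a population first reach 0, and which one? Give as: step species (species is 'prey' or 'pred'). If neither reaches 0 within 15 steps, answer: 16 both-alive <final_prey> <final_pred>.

Step 1: prey: 23+4-14=13; pred: 16+7-6=17
Step 2: prey: 13+2-8=7; pred: 17+4-6=15
Step 3: prey: 7+1-4=4; pred: 15+2-6=11
Step 4: prey: 4+0-1=3; pred: 11+0-4=7
Step 5: prey: 3+0-0=3; pred: 7+0-2=5
Step 6: prey: 3+0-0=3; pred: 5+0-2=3
Step 7: prey: 3+0-0=3; pred: 3+0-1=2
Step 8: prey: 3+0-0=3; pred: 2+0-0=2
Steps 9-15: state stable at prey=3, pred=2 (no change)
No extinction within 15 steps

Answer: 16 both-alive 3 2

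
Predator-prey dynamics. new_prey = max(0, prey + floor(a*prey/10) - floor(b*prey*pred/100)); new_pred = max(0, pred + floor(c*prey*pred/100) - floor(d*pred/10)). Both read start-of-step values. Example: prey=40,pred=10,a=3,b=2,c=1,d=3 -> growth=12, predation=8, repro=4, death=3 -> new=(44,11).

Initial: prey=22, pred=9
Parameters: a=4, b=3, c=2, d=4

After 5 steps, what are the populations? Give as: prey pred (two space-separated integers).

Step 1: prey: 22+8-5=25; pred: 9+3-3=9
Step 2: prey: 25+10-6=29; pred: 9+4-3=10
Step 3: prey: 29+11-8=32; pred: 10+5-4=11
Step 4: prey: 32+12-10=34; pred: 11+7-4=14
Step 5: prey: 34+13-14=33; pred: 14+9-5=18

Answer: 33 18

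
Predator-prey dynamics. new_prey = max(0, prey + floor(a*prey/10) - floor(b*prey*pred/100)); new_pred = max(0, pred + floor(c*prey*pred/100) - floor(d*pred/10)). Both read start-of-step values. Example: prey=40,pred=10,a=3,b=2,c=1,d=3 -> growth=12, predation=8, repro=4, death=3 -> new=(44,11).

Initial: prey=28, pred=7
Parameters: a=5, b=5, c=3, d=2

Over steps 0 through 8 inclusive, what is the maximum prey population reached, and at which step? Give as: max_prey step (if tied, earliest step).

Answer: 33 1

Derivation:
Step 1: prey: 28+14-9=33; pred: 7+5-1=11
Step 2: prey: 33+16-18=31; pred: 11+10-2=19
Step 3: prey: 31+15-29=17; pred: 19+17-3=33
Step 4: prey: 17+8-28=0; pred: 33+16-6=43
Step 5: prey: 0+0-0=0; pred: 43+0-8=35
Step 6: prey: 0+0-0=0; pred: 35+0-7=28
Step 7: prey: 0+0-0=0; pred: 28+0-5=23
Step 8: prey: 0+0-0=0; pred: 23+0-4=19
Max prey = 33 at step 1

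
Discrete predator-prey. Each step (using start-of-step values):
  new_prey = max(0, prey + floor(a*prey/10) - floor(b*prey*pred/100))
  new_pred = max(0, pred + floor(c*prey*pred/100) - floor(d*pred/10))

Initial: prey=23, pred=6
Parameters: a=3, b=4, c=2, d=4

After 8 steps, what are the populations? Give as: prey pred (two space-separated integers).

Answer: 18 13

Derivation:
Step 1: prey: 23+6-5=24; pred: 6+2-2=6
Step 2: prey: 24+7-5=26; pred: 6+2-2=6
Step 3: prey: 26+7-6=27; pred: 6+3-2=7
Step 4: prey: 27+8-7=28; pred: 7+3-2=8
Step 5: prey: 28+8-8=28; pred: 8+4-3=9
Step 6: prey: 28+8-10=26; pred: 9+5-3=11
Step 7: prey: 26+7-11=22; pred: 11+5-4=12
Step 8: prey: 22+6-10=18; pred: 12+5-4=13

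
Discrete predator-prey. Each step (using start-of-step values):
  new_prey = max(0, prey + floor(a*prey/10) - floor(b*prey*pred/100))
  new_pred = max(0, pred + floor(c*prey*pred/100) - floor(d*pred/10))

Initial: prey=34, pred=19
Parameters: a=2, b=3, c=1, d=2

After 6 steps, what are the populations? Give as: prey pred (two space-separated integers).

Answer: 2 12

Derivation:
Step 1: prey: 34+6-19=21; pred: 19+6-3=22
Step 2: prey: 21+4-13=12; pred: 22+4-4=22
Step 3: prey: 12+2-7=7; pred: 22+2-4=20
Step 4: prey: 7+1-4=4; pred: 20+1-4=17
Step 5: prey: 4+0-2=2; pred: 17+0-3=14
Step 6: prey: 2+0-0=2; pred: 14+0-2=12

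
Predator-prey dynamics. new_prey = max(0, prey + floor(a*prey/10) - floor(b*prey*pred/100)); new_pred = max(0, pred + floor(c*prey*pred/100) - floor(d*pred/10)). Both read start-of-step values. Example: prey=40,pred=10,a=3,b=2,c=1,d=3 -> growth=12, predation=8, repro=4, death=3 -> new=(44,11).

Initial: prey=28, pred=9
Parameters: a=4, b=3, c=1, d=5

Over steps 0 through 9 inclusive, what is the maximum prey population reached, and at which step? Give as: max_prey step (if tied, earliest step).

Step 1: prey: 28+11-7=32; pred: 9+2-4=7
Step 2: prey: 32+12-6=38; pred: 7+2-3=6
Step 3: prey: 38+15-6=47; pred: 6+2-3=5
Step 4: prey: 47+18-7=58; pred: 5+2-2=5
Step 5: prey: 58+23-8=73; pred: 5+2-2=5
Step 6: prey: 73+29-10=92; pred: 5+3-2=6
Step 7: prey: 92+36-16=112; pred: 6+5-3=8
Step 8: prey: 112+44-26=130; pred: 8+8-4=12
Step 9: prey: 130+52-46=136; pred: 12+15-6=21
Max prey = 136 at step 9

Answer: 136 9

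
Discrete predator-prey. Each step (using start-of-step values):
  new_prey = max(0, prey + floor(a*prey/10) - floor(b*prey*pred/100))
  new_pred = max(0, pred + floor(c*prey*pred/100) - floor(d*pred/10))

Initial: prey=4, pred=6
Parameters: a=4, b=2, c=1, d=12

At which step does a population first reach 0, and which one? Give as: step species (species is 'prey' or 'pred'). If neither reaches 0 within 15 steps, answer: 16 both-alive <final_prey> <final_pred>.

Step 1: prey: 4+1-0=5; pred: 6+0-7=0
First extinction: pred at step 1

Answer: 1 pred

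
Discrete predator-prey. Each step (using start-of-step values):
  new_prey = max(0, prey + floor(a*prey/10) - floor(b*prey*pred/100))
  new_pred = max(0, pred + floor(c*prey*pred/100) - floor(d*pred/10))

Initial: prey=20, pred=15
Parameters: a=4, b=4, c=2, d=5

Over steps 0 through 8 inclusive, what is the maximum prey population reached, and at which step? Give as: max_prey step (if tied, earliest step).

Step 1: prey: 20+8-12=16; pred: 15+6-7=14
Step 2: prey: 16+6-8=14; pred: 14+4-7=11
Step 3: prey: 14+5-6=13; pred: 11+3-5=9
Step 4: prey: 13+5-4=14; pred: 9+2-4=7
Step 5: prey: 14+5-3=16; pred: 7+1-3=5
Step 6: prey: 16+6-3=19; pred: 5+1-2=4
Step 7: prey: 19+7-3=23; pred: 4+1-2=3
Step 8: prey: 23+9-2=30; pred: 3+1-1=3
Max prey = 30 at step 8

Answer: 30 8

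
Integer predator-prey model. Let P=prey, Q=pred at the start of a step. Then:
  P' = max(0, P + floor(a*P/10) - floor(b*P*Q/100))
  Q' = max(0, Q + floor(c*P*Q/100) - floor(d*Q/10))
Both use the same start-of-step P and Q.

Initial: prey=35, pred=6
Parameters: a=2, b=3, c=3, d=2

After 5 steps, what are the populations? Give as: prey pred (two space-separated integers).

Answer: 0 42

Derivation:
Step 1: prey: 35+7-6=36; pred: 6+6-1=11
Step 2: prey: 36+7-11=32; pred: 11+11-2=20
Step 3: prey: 32+6-19=19; pred: 20+19-4=35
Step 4: prey: 19+3-19=3; pred: 35+19-7=47
Step 5: prey: 3+0-4=0; pred: 47+4-9=42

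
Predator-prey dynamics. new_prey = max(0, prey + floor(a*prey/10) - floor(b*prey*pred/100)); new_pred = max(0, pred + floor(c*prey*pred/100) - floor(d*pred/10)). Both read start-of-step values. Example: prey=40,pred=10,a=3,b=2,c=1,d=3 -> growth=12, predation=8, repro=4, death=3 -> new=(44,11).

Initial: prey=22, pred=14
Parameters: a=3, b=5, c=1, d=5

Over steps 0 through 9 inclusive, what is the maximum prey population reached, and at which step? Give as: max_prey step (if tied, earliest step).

Answer: 35 9

Derivation:
Step 1: prey: 22+6-15=13; pred: 14+3-7=10
Step 2: prey: 13+3-6=10; pred: 10+1-5=6
Step 3: prey: 10+3-3=10; pred: 6+0-3=3
Step 4: prey: 10+3-1=12; pred: 3+0-1=2
Step 5: prey: 12+3-1=14; pred: 2+0-1=1
Step 6: prey: 14+4-0=18; pred: 1+0-0=1
Step 7: prey: 18+5-0=23; pred: 1+0-0=1
Step 8: prey: 23+6-1=28; pred: 1+0-0=1
Step 9: prey: 28+8-1=35; pred: 1+0-0=1
Max prey = 35 at step 9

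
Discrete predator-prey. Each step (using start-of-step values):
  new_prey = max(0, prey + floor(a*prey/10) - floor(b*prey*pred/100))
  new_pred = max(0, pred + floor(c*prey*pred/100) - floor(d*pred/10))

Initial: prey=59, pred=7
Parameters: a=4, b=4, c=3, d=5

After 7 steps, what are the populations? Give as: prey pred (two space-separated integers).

Answer: 0 5

Derivation:
Step 1: prey: 59+23-16=66; pred: 7+12-3=16
Step 2: prey: 66+26-42=50; pred: 16+31-8=39
Step 3: prey: 50+20-78=0; pred: 39+58-19=78
Step 4: prey: 0+0-0=0; pred: 78+0-39=39
Step 5: prey: 0+0-0=0; pred: 39+0-19=20
Step 6: prey: 0+0-0=0; pred: 20+0-10=10
Step 7: prey: 0+0-0=0; pred: 10+0-5=5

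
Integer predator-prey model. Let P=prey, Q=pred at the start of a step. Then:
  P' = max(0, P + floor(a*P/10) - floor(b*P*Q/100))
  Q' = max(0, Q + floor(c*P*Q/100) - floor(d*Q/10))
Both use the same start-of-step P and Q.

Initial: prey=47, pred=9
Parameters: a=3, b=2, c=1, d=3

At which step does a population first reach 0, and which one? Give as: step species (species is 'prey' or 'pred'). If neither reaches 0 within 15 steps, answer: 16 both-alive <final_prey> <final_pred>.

Step 1: prey: 47+14-8=53; pred: 9+4-2=11
Step 2: prey: 53+15-11=57; pred: 11+5-3=13
Step 3: prey: 57+17-14=60; pred: 13+7-3=17
Step 4: prey: 60+18-20=58; pred: 17+10-5=22
Step 5: prey: 58+17-25=50; pred: 22+12-6=28
Step 6: prey: 50+15-28=37; pred: 28+14-8=34
Step 7: prey: 37+11-25=23; pred: 34+12-10=36
Step 8: prey: 23+6-16=13; pred: 36+8-10=34
Step 9: prey: 13+3-8=8; pred: 34+4-10=28
Step 10: prey: 8+2-4=6; pred: 28+2-8=22
Step 11: prey: 6+1-2=5; pred: 22+1-6=17
Step 12: prey: 5+1-1=5; pred: 17+0-5=12
Step 13: prey: 5+1-1=5; pred: 12+0-3=9
Step 14: prey: 5+1-0=6; pred: 9+0-2=7
Step 15: prey: 6+1-0=7; pred: 7+0-2=5
No extinction within 15 steps

Answer: 16 both-alive 7 5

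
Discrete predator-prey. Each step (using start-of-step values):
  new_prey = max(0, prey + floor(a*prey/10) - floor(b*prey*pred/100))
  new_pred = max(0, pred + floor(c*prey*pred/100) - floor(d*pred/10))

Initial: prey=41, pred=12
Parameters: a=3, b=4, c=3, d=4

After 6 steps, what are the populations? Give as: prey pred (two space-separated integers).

Step 1: prey: 41+12-19=34; pred: 12+14-4=22
Step 2: prey: 34+10-29=15; pred: 22+22-8=36
Step 3: prey: 15+4-21=0; pred: 36+16-14=38
Step 4: prey: 0+0-0=0; pred: 38+0-15=23
Step 5: prey: 0+0-0=0; pred: 23+0-9=14
Step 6: prey: 0+0-0=0; pred: 14+0-5=9

Answer: 0 9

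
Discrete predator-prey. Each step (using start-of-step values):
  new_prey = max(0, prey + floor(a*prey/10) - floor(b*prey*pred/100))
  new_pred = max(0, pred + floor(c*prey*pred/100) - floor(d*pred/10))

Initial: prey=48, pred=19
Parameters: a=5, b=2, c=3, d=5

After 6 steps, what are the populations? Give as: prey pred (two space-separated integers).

Step 1: prey: 48+24-18=54; pred: 19+27-9=37
Step 2: prey: 54+27-39=42; pred: 37+59-18=78
Step 3: prey: 42+21-65=0; pred: 78+98-39=137
Step 4: prey: 0+0-0=0; pred: 137+0-68=69
Step 5: prey: 0+0-0=0; pred: 69+0-34=35
Step 6: prey: 0+0-0=0; pred: 35+0-17=18

Answer: 0 18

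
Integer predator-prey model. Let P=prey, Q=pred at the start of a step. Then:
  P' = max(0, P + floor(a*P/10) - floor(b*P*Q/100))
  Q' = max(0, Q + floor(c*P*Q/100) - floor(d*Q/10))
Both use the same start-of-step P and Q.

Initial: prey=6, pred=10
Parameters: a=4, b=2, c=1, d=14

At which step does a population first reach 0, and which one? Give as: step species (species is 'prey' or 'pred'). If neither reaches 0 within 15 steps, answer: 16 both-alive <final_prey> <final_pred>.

Step 1: prey: 6+2-1=7; pred: 10+0-14=0
First extinction: pred at step 1

Answer: 1 pred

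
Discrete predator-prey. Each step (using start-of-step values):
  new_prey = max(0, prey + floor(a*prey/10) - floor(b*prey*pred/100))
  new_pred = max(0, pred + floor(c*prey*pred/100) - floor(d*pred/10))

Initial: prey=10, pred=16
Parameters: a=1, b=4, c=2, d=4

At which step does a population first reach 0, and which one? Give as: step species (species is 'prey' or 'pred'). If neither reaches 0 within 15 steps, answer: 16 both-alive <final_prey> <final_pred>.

Step 1: prey: 10+1-6=5; pred: 16+3-6=13
Step 2: prey: 5+0-2=3; pred: 13+1-5=9
Step 3: prey: 3+0-1=2; pred: 9+0-3=6
Step 4: prey: 2+0-0=2; pred: 6+0-2=4
Step 5: prey: 2+0-0=2; pred: 4+0-1=3
Step 6: prey: 2+0-0=2; pred: 3+0-1=2
Step 7: prey: 2+0-0=2; pred: 2+0-0=2
Steps 8-15: state stable at prey=2, pred=2 (no change)
No extinction within 15 steps

Answer: 16 both-alive 2 2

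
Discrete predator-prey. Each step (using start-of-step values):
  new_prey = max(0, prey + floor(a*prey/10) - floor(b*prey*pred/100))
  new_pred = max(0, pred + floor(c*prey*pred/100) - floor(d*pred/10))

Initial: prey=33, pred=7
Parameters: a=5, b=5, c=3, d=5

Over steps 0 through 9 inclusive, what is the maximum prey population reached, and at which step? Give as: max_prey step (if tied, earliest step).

Step 1: prey: 33+16-11=38; pred: 7+6-3=10
Step 2: prey: 38+19-19=38; pred: 10+11-5=16
Step 3: prey: 38+19-30=27; pred: 16+18-8=26
Step 4: prey: 27+13-35=5; pred: 26+21-13=34
Step 5: prey: 5+2-8=0; pred: 34+5-17=22
Step 6: prey: 0+0-0=0; pred: 22+0-11=11
Step 7: prey: 0+0-0=0; pred: 11+0-5=6
Step 8: prey: 0+0-0=0; pred: 6+0-3=3
Step 9: prey: 0+0-0=0; pred: 3+0-1=2
Max prey = 38 at step 1

Answer: 38 1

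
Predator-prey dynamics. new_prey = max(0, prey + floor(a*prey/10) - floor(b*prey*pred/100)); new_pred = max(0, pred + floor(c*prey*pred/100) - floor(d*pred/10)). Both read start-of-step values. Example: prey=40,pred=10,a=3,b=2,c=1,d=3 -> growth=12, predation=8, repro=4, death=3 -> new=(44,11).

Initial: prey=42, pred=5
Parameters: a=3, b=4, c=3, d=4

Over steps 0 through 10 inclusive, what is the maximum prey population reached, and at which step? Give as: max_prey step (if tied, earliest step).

Step 1: prey: 42+12-8=46; pred: 5+6-2=9
Step 2: prey: 46+13-16=43; pred: 9+12-3=18
Step 3: prey: 43+12-30=25; pred: 18+23-7=34
Step 4: prey: 25+7-34=0; pred: 34+25-13=46
Step 5: prey: 0+0-0=0; pred: 46+0-18=28
Step 6: prey: 0+0-0=0; pred: 28+0-11=17
Step 7: prey: 0+0-0=0; pred: 17+0-6=11
Step 8: prey: 0+0-0=0; pred: 11+0-4=7
Step 9: prey: 0+0-0=0; pred: 7+0-2=5
Step 10: prey: 0+0-0=0; pred: 5+0-2=3
Max prey = 46 at step 1

Answer: 46 1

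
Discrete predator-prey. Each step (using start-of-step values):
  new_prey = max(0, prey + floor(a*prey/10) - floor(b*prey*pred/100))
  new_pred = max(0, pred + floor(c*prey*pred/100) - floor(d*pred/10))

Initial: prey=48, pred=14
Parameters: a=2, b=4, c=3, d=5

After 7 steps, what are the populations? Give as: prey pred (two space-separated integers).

Step 1: prey: 48+9-26=31; pred: 14+20-7=27
Step 2: prey: 31+6-33=4; pred: 27+25-13=39
Step 3: prey: 4+0-6=0; pred: 39+4-19=24
Step 4: prey: 0+0-0=0; pred: 24+0-12=12
Step 5: prey: 0+0-0=0; pred: 12+0-6=6
Step 6: prey: 0+0-0=0; pred: 6+0-3=3
Step 7: prey: 0+0-0=0; pred: 3+0-1=2

Answer: 0 2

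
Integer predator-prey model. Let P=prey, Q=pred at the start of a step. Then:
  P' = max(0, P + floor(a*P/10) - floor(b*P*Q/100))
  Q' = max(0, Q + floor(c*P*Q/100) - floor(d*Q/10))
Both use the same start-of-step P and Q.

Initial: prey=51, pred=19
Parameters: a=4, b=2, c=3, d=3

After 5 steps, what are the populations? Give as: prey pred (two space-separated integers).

Step 1: prey: 51+20-19=52; pred: 19+29-5=43
Step 2: prey: 52+20-44=28; pred: 43+67-12=98
Step 3: prey: 28+11-54=0; pred: 98+82-29=151
Step 4: prey: 0+0-0=0; pred: 151+0-45=106
Step 5: prey: 0+0-0=0; pred: 106+0-31=75

Answer: 0 75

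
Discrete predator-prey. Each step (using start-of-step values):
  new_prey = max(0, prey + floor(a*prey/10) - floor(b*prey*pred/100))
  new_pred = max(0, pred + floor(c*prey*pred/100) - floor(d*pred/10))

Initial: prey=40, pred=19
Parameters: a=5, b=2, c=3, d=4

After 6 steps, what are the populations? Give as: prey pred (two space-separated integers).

Answer: 0 33

Derivation:
Step 1: prey: 40+20-15=45; pred: 19+22-7=34
Step 2: prey: 45+22-30=37; pred: 34+45-13=66
Step 3: prey: 37+18-48=7; pred: 66+73-26=113
Step 4: prey: 7+3-15=0; pred: 113+23-45=91
Step 5: prey: 0+0-0=0; pred: 91+0-36=55
Step 6: prey: 0+0-0=0; pred: 55+0-22=33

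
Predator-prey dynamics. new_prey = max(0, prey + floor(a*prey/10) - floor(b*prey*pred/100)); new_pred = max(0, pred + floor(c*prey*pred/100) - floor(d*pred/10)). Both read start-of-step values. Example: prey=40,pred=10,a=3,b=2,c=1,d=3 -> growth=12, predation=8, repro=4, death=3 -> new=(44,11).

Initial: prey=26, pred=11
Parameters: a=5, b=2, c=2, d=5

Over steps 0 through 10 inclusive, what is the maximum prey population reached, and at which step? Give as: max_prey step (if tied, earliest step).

Answer: 63 4

Derivation:
Step 1: prey: 26+13-5=34; pred: 11+5-5=11
Step 2: prey: 34+17-7=44; pred: 11+7-5=13
Step 3: prey: 44+22-11=55; pred: 13+11-6=18
Step 4: prey: 55+27-19=63; pred: 18+19-9=28
Step 5: prey: 63+31-35=59; pred: 28+35-14=49
Step 6: prey: 59+29-57=31; pred: 49+57-24=82
Step 7: prey: 31+15-50=0; pred: 82+50-41=91
Step 8: prey: 0+0-0=0; pred: 91+0-45=46
Step 9: prey: 0+0-0=0; pred: 46+0-23=23
Step 10: prey: 0+0-0=0; pred: 23+0-11=12
Max prey = 63 at step 4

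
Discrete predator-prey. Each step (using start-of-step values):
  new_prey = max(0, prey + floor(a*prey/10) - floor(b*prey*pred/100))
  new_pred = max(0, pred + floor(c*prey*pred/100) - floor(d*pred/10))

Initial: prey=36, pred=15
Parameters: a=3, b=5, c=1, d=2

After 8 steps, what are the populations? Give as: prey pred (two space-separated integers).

Answer: 1 6

Derivation:
Step 1: prey: 36+10-27=19; pred: 15+5-3=17
Step 2: prey: 19+5-16=8; pred: 17+3-3=17
Step 3: prey: 8+2-6=4; pred: 17+1-3=15
Step 4: prey: 4+1-3=2; pred: 15+0-3=12
Step 5: prey: 2+0-1=1; pred: 12+0-2=10
Step 6: prey: 1+0-0=1; pred: 10+0-2=8
Step 7: prey: 1+0-0=1; pred: 8+0-1=7
Step 8: prey: 1+0-0=1; pred: 7+0-1=6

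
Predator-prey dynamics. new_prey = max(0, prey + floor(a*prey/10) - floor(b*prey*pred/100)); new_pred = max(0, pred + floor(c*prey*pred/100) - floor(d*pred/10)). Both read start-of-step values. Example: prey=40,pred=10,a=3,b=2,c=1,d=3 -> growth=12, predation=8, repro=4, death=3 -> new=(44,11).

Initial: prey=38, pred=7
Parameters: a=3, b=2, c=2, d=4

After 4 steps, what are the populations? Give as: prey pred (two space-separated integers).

Answer: 43 36

Derivation:
Step 1: prey: 38+11-5=44; pred: 7+5-2=10
Step 2: prey: 44+13-8=49; pred: 10+8-4=14
Step 3: prey: 49+14-13=50; pred: 14+13-5=22
Step 4: prey: 50+15-22=43; pred: 22+22-8=36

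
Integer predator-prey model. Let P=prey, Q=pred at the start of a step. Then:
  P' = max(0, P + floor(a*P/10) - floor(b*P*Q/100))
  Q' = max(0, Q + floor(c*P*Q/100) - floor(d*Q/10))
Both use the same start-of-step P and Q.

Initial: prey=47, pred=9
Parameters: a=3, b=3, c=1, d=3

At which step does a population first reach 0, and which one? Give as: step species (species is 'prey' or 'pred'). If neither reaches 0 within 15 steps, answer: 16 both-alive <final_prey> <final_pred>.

Step 1: prey: 47+14-12=49; pred: 9+4-2=11
Step 2: prey: 49+14-16=47; pred: 11+5-3=13
Step 3: prey: 47+14-18=43; pred: 13+6-3=16
Step 4: prey: 43+12-20=35; pred: 16+6-4=18
Step 5: prey: 35+10-18=27; pred: 18+6-5=19
Step 6: prey: 27+8-15=20; pred: 19+5-5=19
Step 7: prey: 20+6-11=15; pred: 19+3-5=17
Step 8: prey: 15+4-7=12; pred: 17+2-5=14
Step 9: prey: 12+3-5=10; pred: 14+1-4=11
Step 10: prey: 10+3-3=10; pred: 11+1-3=9
Step 11: prey: 10+3-2=11; pred: 9+0-2=7
Step 12: prey: 11+3-2=12; pred: 7+0-2=5
Step 13: prey: 12+3-1=14; pred: 5+0-1=4
Step 14: prey: 14+4-1=17; pred: 4+0-1=3
Step 15: prey: 17+5-1=21; pred: 3+0-0=3
No extinction within 15 steps

Answer: 16 both-alive 21 3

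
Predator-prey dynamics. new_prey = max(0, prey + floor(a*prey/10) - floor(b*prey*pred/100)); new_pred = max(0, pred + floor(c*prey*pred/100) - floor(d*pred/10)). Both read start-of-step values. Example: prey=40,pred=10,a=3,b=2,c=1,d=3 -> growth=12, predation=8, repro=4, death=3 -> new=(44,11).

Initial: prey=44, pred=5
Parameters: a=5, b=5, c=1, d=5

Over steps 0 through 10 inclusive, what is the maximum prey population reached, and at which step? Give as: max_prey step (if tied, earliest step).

Answer: 115 5

Derivation:
Step 1: prey: 44+22-11=55; pred: 5+2-2=5
Step 2: prey: 55+27-13=69; pred: 5+2-2=5
Step 3: prey: 69+34-17=86; pred: 5+3-2=6
Step 4: prey: 86+43-25=104; pred: 6+5-3=8
Step 5: prey: 104+52-41=115; pred: 8+8-4=12
Step 6: prey: 115+57-69=103; pred: 12+13-6=19
Step 7: prey: 103+51-97=57; pred: 19+19-9=29
Step 8: prey: 57+28-82=3; pred: 29+16-14=31
Step 9: prey: 3+1-4=0; pred: 31+0-15=16
Step 10: prey: 0+0-0=0; pred: 16+0-8=8
Max prey = 115 at step 5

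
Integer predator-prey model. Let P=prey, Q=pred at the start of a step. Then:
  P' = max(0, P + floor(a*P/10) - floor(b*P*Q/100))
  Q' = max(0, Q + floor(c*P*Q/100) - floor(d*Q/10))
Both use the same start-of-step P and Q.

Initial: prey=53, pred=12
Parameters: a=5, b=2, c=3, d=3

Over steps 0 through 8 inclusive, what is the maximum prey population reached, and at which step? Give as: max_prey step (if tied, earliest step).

Step 1: prey: 53+26-12=67; pred: 12+19-3=28
Step 2: prey: 67+33-37=63; pred: 28+56-8=76
Step 3: prey: 63+31-95=0; pred: 76+143-22=197
Step 4: prey: 0+0-0=0; pred: 197+0-59=138
Step 5: prey: 0+0-0=0; pred: 138+0-41=97
Step 6: prey: 0+0-0=0; pred: 97+0-29=68
Step 7: prey: 0+0-0=0; pred: 68+0-20=48
Step 8: prey: 0+0-0=0; pred: 48+0-14=34
Max prey = 67 at step 1

Answer: 67 1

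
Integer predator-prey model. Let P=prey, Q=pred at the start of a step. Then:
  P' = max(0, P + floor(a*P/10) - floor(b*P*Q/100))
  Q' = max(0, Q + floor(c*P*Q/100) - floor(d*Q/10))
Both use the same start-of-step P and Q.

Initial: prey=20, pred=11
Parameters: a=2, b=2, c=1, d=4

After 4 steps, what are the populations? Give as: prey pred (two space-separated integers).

Answer: 25 5

Derivation:
Step 1: prey: 20+4-4=20; pred: 11+2-4=9
Step 2: prey: 20+4-3=21; pred: 9+1-3=7
Step 3: prey: 21+4-2=23; pred: 7+1-2=6
Step 4: prey: 23+4-2=25; pred: 6+1-2=5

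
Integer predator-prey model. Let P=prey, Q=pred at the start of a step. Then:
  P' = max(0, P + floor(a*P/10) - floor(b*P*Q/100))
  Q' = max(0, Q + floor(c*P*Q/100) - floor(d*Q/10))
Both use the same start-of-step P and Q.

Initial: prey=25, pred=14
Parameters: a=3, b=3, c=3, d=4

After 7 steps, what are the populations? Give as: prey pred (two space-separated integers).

Step 1: prey: 25+7-10=22; pred: 14+10-5=19
Step 2: prey: 22+6-12=16; pred: 19+12-7=24
Step 3: prey: 16+4-11=9; pred: 24+11-9=26
Step 4: prey: 9+2-7=4; pred: 26+7-10=23
Step 5: prey: 4+1-2=3; pred: 23+2-9=16
Step 6: prey: 3+0-1=2; pred: 16+1-6=11
Step 7: prey: 2+0-0=2; pred: 11+0-4=7

Answer: 2 7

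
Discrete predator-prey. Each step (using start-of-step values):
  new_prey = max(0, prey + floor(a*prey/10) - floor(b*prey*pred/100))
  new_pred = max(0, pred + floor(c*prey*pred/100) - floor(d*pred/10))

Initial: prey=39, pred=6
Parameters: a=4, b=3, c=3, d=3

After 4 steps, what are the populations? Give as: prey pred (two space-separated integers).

Step 1: prey: 39+15-7=47; pred: 6+7-1=12
Step 2: prey: 47+18-16=49; pred: 12+16-3=25
Step 3: prey: 49+19-36=32; pred: 25+36-7=54
Step 4: prey: 32+12-51=0; pred: 54+51-16=89

Answer: 0 89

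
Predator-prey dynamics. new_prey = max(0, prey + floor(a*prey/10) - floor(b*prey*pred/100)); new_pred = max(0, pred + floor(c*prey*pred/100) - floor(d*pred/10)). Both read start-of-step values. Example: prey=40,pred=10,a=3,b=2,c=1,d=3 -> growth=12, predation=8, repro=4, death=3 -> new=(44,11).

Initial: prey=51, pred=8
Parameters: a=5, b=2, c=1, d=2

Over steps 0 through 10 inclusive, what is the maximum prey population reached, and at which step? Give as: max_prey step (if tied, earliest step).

Answer: 104 3

Derivation:
Step 1: prey: 51+25-8=68; pred: 8+4-1=11
Step 2: prey: 68+34-14=88; pred: 11+7-2=16
Step 3: prey: 88+44-28=104; pred: 16+14-3=27
Step 4: prey: 104+52-56=100; pred: 27+28-5=50
Step 5: prey: 100+50-100=50; pred: 50+50-10=90
Step 6: prey: 50+25-90=0; pred: 90+45-18=117
Step 7: prey: 0+0-0=0; pred: 117+0-23=94
Step 8: prey: 0+0-0=0; pred: 94+0-18=76
Step 9: prey: 0+0-0=0; pred: 76+0-15=61
Step 10: prey: 0+0-0=0; pred: 61+0-12=49
Max prey = 104 at step 3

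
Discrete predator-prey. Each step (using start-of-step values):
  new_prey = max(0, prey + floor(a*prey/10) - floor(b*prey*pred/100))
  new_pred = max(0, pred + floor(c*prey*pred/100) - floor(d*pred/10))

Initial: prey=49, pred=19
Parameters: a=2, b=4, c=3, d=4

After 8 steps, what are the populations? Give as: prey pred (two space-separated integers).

Step 1: prey: 49+9-37=21; pred: 19+27-7=39
Step 2: prey: 21+4-32=0; pred: 39+24-15=48
Step 3: prey: 0+0-0=0; pred: 48+0-19=29
Step 4: prey: 0+0-0=0; pred: 29+0-11=18
Step 5: prey: 0+0-0=0; pred: 18+0-7=11
Step 6: prey: 0+0-0=0; pred: 11+0-4=7
Step 7: prey: 0+0-0=0; pred: 7+0-2=5
Step 8: prey: 0+0-0=0; pred: 5+0-2=3

Answer: 0 3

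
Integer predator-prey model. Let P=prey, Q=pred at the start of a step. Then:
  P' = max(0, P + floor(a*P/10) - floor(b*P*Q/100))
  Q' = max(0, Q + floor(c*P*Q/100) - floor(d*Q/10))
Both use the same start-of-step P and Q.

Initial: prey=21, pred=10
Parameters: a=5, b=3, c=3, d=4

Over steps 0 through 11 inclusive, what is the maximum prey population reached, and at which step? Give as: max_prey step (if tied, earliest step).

Answer: 28 2

Derivation:
Step 1: prey: 21+10-6=25; pred: 10+6-4=12
Step 2: prey: 25+12-9=28; pred: 12+9-4=17
Step 3: prey: 28+14-14=28; pred: 17+14-6=25
Step 4: prey: 28+14-21=21; pred: 25+21-10=36
Step 5: prey: 21+10-22=9; pred: 36+22-14=44
Step 6: prey: 9+4-11=2; pred: 44+11-17=38
Step 7: prey: 2+1-2=1; pred: 38+2-15=25
Step 8: prey: 1+0-0=1; pred: 25+0-10=15
Step 9: prey: 1+0-0=1; pred: 15+0-6=9
Step 10: prey: 1+0-0=1; pred: 9+0-3=6
Step 11: prey: 1+0-0=1; pred: 6+0-2=4
Max prey = 28 at step 2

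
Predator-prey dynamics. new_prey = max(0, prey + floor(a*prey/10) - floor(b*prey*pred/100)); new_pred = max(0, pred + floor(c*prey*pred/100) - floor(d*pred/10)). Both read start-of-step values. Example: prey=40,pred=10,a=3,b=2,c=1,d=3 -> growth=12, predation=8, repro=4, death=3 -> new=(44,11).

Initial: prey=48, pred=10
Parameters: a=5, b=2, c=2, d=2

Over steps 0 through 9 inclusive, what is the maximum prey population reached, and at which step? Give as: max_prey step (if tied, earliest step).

Step 1: prey: 48+24-9=63; pred: 10+9-2=17
Step 2: prey: 63+31-21=73; pred: 17+21-3=35
Step 3: prey: 73+36-51=58; pred: 35+51-7=79
Step 4: prey: 58+29-91=0; pred: 79+91-15=155
Step 5: prey: 0+0-0=0; pred: 155+0-31=124
Step 6: prey: 0+0-0=0; pred: 124+0-24=100
Step 7: prey: 0+0-0=0; pred: 100+0-20=80
Step 8: prey: 0+0-0=0; pred: 80+0-16=64
Step 9: prey: 0+0-0=0; pred: 64+0-12=52
Max prey = 73 at step 2

Answer: 73 2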